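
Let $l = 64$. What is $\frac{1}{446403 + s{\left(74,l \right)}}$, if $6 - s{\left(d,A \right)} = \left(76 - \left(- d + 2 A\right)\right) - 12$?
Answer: $\frac{1}{446399} \approx 2.2401 \cdot 10^{-6}$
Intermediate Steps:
$s{\left(d,A \right)} = -58 - d + 2 A$ ($s{\left(d,A \right)} = 6 - \left(\left(76 - \left(- d + 2 A\right)\right) - 12\right) = 6 - \left(\left(76 + d - 2 A\right) - 12\right) = 6 - \left(64 + d - 2 A\right) = -58 - d + 2 A$)
$\frac{1}{446403 + s{\left(74,l \right)}} = \frac{1}{446403 - 4} = \frac{1}{446399}$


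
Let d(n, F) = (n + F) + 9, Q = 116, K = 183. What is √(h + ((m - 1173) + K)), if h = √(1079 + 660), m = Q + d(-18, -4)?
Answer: √(-887 + √1739) ≈ 29.074*I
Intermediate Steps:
d(n, F) = 9 + F + n (d(n, F) = (F + n) + 9 = 9 + F + n)
m = 103 (m = 116 + (9 - 4 - 18) = 116 - 13 = 103)
h = √1739 ≈ 41.701
√(h + ((m - 1173) + K)) = √(√1739 + ((103 - 1173) + 183)) = √(√1739 + (-1070 + 183)) = √(√1739 - 887) = √(-887 + √1739)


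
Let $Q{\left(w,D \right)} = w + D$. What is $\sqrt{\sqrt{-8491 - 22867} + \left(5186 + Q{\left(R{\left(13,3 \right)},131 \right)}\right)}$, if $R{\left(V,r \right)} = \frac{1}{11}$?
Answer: $\frac{\sqrt{643368 + 121 i \sqrt{31358}}}{11} \approx 72.928 + 1.2141 i$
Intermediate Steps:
$R{\left(V,r \right)} = \frac{1}{11}$
$Q{\left(w,D \right)} = D + w$
$\sqrt{\sqrt{-8491 - 22867} + \left(5186 + Q{\left(R{\left(13,3 \right)},131 \right)}\right)} = \sqrt{\sqrt{-8491 - 22867} + \left(5186 + \left(131 + \frac{1}{11}\right)\right)} = \sqrt{\sqrt{-31358} + \left(5186 + \frac{1442}{11}\right)} = \sqrt{i \sqrt{31358} + \frac{58488}{11}} = \sqrt{\frac{58488}{11} + i \sqrt{31358}}$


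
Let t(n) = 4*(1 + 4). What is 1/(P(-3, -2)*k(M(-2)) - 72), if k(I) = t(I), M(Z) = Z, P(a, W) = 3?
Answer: -1/12 ≈ -0.083333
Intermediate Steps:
t(n) = 20 (t(n) = 4*5 = 20)
k(I) = 20
1/(P(-3, -2)*k(M(-2)) - 72) = 1/(3*20 - 72) = 1/(60 - 72) = 1/(-12) = -1/12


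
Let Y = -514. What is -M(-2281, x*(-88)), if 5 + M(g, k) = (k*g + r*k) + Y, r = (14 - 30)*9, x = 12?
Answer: -2560281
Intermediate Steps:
r = -144 (r = -16*9 = -144)
M(g, k) = -519 - 144*k + g*k (M(g, k) = -5 + ((k*g - 144*k) - 514) = -5 + ((g*k - 144*k) - 514) = -5 + ((-144*k + g*k) - 514) = -5 + (-514 - 144*k + g*k) = -519 - 144*k + g*k)
-M(-2281, x*(-88)) = -(-519 - 1728*(-88) - 27372*(-88)) = -(-519 - 144*(-1056) - 2281*(-1056)) = -(-519 + 152064 + 2408736) = -1*2560281 = -2560281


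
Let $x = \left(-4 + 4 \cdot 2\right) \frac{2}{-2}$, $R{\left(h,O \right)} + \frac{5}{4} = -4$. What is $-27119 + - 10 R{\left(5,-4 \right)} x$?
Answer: $-27329$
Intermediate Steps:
$R{\left(h,O \right)} = - \frac{21}{4}$ ($R{\left(h,O \right)} = - \frac{5}{4} - 4 = - \frac{21}{4}$)
$x = -4$ ($x = \left(-4 + 8\right) 2 \left(- \frac{1}{2}\right) = 4 \left(-1\right) = -4$)
$-27119 + - 10 R{\left(5,-4 \right)} x = -27119 + \left(-10\right) \left(- \frac{21}{4}\right) \left(-4\right) = -27119 + \frac{105}{2} \left(-4\right) = -27119 - 210 = -27329$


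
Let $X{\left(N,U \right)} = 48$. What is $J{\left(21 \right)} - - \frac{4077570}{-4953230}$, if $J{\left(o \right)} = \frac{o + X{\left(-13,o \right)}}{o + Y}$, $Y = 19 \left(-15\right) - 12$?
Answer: $- \frac{2126351}{1981292} \approx -1.0732$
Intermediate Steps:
$Y = -297$ ($Y = -285 - 12 = -297$)
$J{\left(o \right)} = \frac{48 + o}{-297 + o}$ ($J{\left(o \right)} = \frac{o + 48}{o - 297} = \frac{48 + o}{-297 + o}$)
$J{\left(21 \right)} - - \frac{4077570}{-4953230} = \frac{48 + 21}{-297 + 21} - - \frac{4077570}{-4953230} = \frac{1}{-276} \cdot 69 - \left(-4077570\right) \left(- \frac{1}{4953230}\right) = \left(- \frac{1}{276}\right) 69 - \frac{407757}{495323} = - \frac{1}{4} - \frac{407757}{495323} = - \frac{2126351}{1981292}$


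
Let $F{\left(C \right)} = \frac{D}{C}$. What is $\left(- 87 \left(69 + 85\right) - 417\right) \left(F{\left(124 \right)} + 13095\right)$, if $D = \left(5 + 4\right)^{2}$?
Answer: $- \frac{22433639715}{124} \approx -1.8092 \cdot 10^{8}$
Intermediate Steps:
$D = 81$ ($D = 9^{2} = 81$)
$F{\left(C \right)} = \frac{81}{C}$
$\left(- 87 \left(69 + 85\right) - 417\right) \left(F{\left(124 \right)} + 13095\right) = \left(- 87 \left(69 + 85\right) - 417\right) \left(\frac{81}{124} + 13095\right) = \left(\left(-87\right) 154 - 417\right) \left(81 \cdot \frac{1}{124} + 13095\right) = \left(-13398 - 417\right) \left(\frac{81}{124} + 13095\right) = \left(-13815\right) \frac{1623861}{124} = - \frac{22433639715}{124}$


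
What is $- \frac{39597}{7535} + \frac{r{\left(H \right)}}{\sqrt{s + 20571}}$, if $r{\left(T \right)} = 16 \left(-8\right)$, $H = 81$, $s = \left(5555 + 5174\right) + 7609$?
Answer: $- \frac{39597}{7535} - \frac{128 \sqrt{38909}}{38909} \approx -5.904$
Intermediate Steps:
$s = 18338$ ($s = 10729 + 7609 = 18338$)
$r{\left(T \right)} = -128$
$- \frac{39597}{7535} + \frac{r{\left(H \right)}}{\sqrt{s + 20571}} = - \frac{39597}{7535} - \frac{128}{\sqrt{18338 + 20571}} = \left(-39597\right) \frac{1}{7535} - \frac{128}{\sqrt{38909}} = - \frac{39597}{7535} - 128 \frac{\sqrt{38909}}{38909} = - \frac{39597}{7535} - \frac{128 \sqrt{38909}}{38909}$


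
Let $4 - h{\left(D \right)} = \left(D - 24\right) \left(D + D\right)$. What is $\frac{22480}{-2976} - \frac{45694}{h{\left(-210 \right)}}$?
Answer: $- \frac{16197337}{2284917} \approx -7.0888$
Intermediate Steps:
$h{\left(D \right)} = 4 - 2 D \left(-24 + D\right)$ ($h{\left(D \right)} = 4 - \left(D - 24\right) \left(D + D\right) = 4 - \left(-24 + D\right) 2 D = 4 - 2 D \left(-24 + D\right)$)
$\frac{22480}{-2976} - \frac{45694}{h{\left(-210 \right)}} = \frac{22480}{-2976} - \frac{45694}{4 - 2 \left(-210\right)^{2} + 48 \left(-210\right)} = 22480 \left(- \frac{1}{2976}\right) - \frac{45694}{4 - 88200 - 10080} = - \frac{1405}{186} - \frac{45694}{4 - 88200 - 10080} = - \frac{1405}{186} - \frac{45694}{-98276} = - \frac{1405}{186} - - \frac{22847}{49138} = - \frac{1405}{186} + \frac{22847}{49138} = - \frac{16197337}{2284917}$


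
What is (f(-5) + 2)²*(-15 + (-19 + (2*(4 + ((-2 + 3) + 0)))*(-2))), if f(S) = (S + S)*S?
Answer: -146016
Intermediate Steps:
f(S) = 2*S² (f(S) = (2*S)*S = 2*S²)
(f(-5) + 2)²*(-15 + (-19 + (2*(4 + ((-2 + 3) + 0)))*(-2))) = (2*(-5)² + 2)²*(-15 + (-19 + (2*(4 + ((-2 + 3) + 0)))*(-2))) = (2*25 + 2)²*(-15 + (-19 + (2*(4 + (1 + 0)))*(-2))) = (50 + 2)²*(-15 + (-19 + (2*(4 + 1))*(-2))) = 52²*(-15 + (-19 + (2*5)*(-2))) = 2704*(-15 + (-19 + 10*(-2))) = 2704*(-15 + (-19 - 20)) = 2704*(-15 - 39) = 2704*(-54) = -146016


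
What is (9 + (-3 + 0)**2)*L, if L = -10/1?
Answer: -180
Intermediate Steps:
L = -10 (L = -10*1 = -10)
(9 + (-3 + 0)**2)*L = (9 + (-3 + 0)**2)*(-10) = (9 + (-3)**2)*(-10) = (9 + 9)*(-10) = 18*(-10) = -180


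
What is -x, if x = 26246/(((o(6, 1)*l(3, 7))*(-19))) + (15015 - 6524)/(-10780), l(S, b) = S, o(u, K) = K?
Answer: 40487981/87780 ≈ 461.24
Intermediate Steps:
x = -40487981/87780 (x = 26246/(((1*3)*(-19))) + (15015 - 6524)/(-10780) = 26246/((3*(-19))) + 8491*(-1/10780) = 26246/(-57) - 1213/1540 = 26246*(-1/57) - 1213/1540 = -26246/57 - 1213/1540 = -40487981/87780 ≈ -461.24)
-x = -1*(-40487981/87780) = 40487981/87780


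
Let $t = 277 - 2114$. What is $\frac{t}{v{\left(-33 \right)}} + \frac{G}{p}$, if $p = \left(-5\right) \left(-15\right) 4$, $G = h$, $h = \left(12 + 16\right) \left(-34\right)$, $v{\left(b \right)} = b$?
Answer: $\frac{3937}{75} \approx 52.493$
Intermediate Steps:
$t = -1837$ ($t = 277 - 2114 = -1837$)
$h = -952$ ($h = 28 \left(-34\right) = -952$)
$G = -952$
$p = 300$ ($p = 75 \cdot 4 = 300$)
$\frac{t}{v{\left(-33 \right)}} + \frac{G}{p} = - \frac{1837}{-33} - \frac{952}{300} = \left(-1837\right) \left(- \frac{1}{33}\right) - \frac{238}{75} = \frac{167}{3} - \frac{238}{75} = \frac{3937}{75}$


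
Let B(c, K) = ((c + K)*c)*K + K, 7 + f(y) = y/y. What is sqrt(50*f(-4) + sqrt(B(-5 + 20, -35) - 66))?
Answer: sqrt(-300 + sqrt(10399)) ≈ 14.072*I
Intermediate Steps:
f(y) = -6 (f(y) = -7 + y/y = -7 + 1 = -6)
B(c, K) = K + K*c*(K + c) (B(c, K) = ((K + c)*c)*K + K = (c*(K + c))*K + K = K*c*(K + c) + K = K + K*c*(K + c))
sqrt(50*f(-4) + sqrt(B(-5 + 20, -35) - 66)) = sqrt(50*(-6) + sqrt(-35*(1 + (-5 + 20)**2 - 35*(-5 + 20)) - 66)) = sqrt(-300 + sqrt(-35*(1 + 15**2 - 35*15) - 66)) = sqrt(-300 + sqrt(-35*(1 + 225 - 525) - 66)) = sqrt(-300 + sqrt(-35*(-299) - 66)) = sqrt(-300 + sqrt(10465 - 66)) = sqrt(-300 + sqrt(10399))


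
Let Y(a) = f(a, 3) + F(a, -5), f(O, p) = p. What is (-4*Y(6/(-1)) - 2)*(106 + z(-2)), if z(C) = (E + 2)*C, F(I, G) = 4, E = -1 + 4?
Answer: -2880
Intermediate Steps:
E = 3
z(C) = 5*C (z(C) = (3 + 2)*C = 5*C)
Y(a) = 7 (Y(a) = 3 + 4 = 7)
(-4*Y(6/(-1)) - 2)*(106 + z(-2)) = (-4*7 - 2)*(106 + 5*(-2)) = (-28 - 2)*(106 - 10) = -30*96 = -2880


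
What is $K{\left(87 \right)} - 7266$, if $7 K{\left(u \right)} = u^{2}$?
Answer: $- \frac{43293}{7} \approx -6184.7$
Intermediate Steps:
$K{\left(u \right)} = \frac{u^{2}}{7}$
$K{\left(87 \right)} - 7266 = \frac{87^{2}}{7} - 7266 = \frac{1}{7} \cdot 7569 - 7266 = \frac{7569}{7} - 7266 = - \frac{43293}{7}$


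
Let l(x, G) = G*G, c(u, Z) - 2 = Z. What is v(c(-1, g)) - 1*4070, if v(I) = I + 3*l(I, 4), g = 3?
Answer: -4017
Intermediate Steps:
c(u, Z) = 2 + Z
l(x, G) = G²
v(I) = 48 + I (v(I) = I + 3*4² = I + 3*16 = I + 48 = 48 + I)
v(c(-1, g)) - 1*4070 = (48 + (2 + 3)) - 1*4070 = (48 + 5) - 4070 = 53 - 4070 = -4017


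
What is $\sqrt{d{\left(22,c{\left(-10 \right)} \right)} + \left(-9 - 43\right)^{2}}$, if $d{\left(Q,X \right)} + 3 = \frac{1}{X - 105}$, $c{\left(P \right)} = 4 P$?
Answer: $\frac{6 \sqrt{1577455}}{145} \approx 51.971$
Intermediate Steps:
$d{\left(Q,X \right)} = -3 + \frac{1}{-105 + X}$ ($d{\left(Q,X \right)} = -3 + \frac{1}{X - 105} = -3 + \frac{1}{-105 + X}$)
$\sqrt{d{\left(22,c{\left(-10 \right)} \right)} + \left(-9 - 43\right)^{2}} = \sqrt{\frac{316 - 3 \cdot 4 \left(-10\right)}{-105 + 4 \left(-10\right)} + \left(-9 - 43\right)^{2}} = \sqrt{\frac{316 - -120}{-105 - 40} + \left(-52\right)^{2}} = \sqrt{\frac{316 + 120}{-145} + 2704} = \sqrt{\left(- \frac{1}{145}\right) 436 + 2704} = \sqrt{- \frac{436}{145} + 2704} = \sqrt{\frac{391644}{145}} = \frac{6 \sqrt{1577455}}{145}$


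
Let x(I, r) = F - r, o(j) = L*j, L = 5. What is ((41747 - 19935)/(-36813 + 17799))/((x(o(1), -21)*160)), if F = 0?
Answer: -779/2281680 ≈ -0.00034141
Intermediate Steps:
o(j) = 5*j
x(I, r) = -r (x(I, r) = 0 - r = -r)
((41747 - 19935)/(-36813 + 17799))/((x(o(1), -21)*160)) = ((41747 - 19935)/(-36813 + 17799))/((-1*(-21)*160)) = (21812/(-19014))/((21*160)) = (21812*(-1/19014))/3360 = -10906/9507*1/3360 = -779/2281680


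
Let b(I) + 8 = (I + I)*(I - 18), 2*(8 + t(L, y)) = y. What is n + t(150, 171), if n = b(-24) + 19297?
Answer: 42765/2 ≈ 21383.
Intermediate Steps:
t(L, y) = -8 + y/2
b(I) = -8 + 2*I*(-18 + I) (b(I) = -8 + (I + I)*(I - 18) = -8 + (2*I)*(-18 + I) = -8 + 2*I*(-18 + I))
n = 21305 (n = (-8 - 36*(-24) + 2*(-24)²) + 19297 = (-8 + 864 + 2*576) + 19297 = (-8 + 864 + 1152) + 19297 = 2008 + 19297 = 21305)
n + t(150, 171) = 21305 + (-8 + (½)*171) = 21305 + (-8 + 171/2) = 21305 + 155/2 = 42765/2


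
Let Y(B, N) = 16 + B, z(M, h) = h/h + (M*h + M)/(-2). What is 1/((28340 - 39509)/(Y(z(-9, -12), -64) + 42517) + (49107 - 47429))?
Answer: 9441/15839516 ≈ 0.00059604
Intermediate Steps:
z(M, h) = 1 - M/2 - M*h/2 (z(M, h) = 1 + (M + M*h)*(-1/2) = 1 + (-M/2 - M*h/2) = 1 - M/2 - M*h/2)
1/((28340 - 39509)/(Y(z(-9, -12), -64) + 42517) + (49107 - 47429)) = 1/((28340 - 39509)/((16 + (1 - 1/2*(-9) - 1/2*(-9)*(-12))) + 42517) + (49107 - 47429)) = 1/(-11169/((16 + (1 + 9/2 - 54)) + 42517) + 1678) = 1/(-11169/((16 - 97/2) + 42517) + 1678) = 1/(-11169/(-65/2 + 42517) + 1678) = 1/(-11169/84969/2 + 1678) = 1/(-11169*2/84969 + 1678) = 1/(-2482/9441 + 1678) = 1/(15839516/9441) = 9441/15839516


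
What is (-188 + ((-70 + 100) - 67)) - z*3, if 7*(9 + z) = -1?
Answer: -1383/7 ≈ -197.57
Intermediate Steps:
z = -64/7 (z = -9 + (⅐)*(-1) = -9 - ⅐ = -64/7 ≈ -9.1429)
(-188 + ((-70 + 100) - 67)) - z*3 = (-188 + ((-70 + 100) - 67)) - 1*(-64/7)*3 = (-188 + (30 - 67)) + (64/7)*3 = (-188 - 37) + 192/7 = -225 + 192/7 = -1383/7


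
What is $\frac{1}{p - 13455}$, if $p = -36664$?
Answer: $- \frac{1}{50119} \approx -1.9953 \cdot 10^{-5}$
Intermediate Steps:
$\frac{1}{p - 13455} = \frac{1}{-36664 - 13455} = \frac{1}{-50119} = - \frac{1}{50119}$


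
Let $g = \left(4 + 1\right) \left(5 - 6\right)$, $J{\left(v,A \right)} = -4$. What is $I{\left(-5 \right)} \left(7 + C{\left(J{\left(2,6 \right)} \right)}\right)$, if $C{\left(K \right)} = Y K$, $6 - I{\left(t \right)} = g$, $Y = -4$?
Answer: $253$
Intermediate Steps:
$g = -5$ ($g = 5 \left(-1\right) = -5$)
$I{\left(t \right)} = 11$ ($I{\left(t \right)} = 6 - -5 = 6 + 5 = 11$)
$C{\left(K \right)} = - 4 K$
$I{\left(-5 \right)} \left(7 + C{\left(J{\left(2,6 \right)} \right)}\right) = 11 \left(7 - -16\right) = 11 \left(7 + 16\right) = 11 \cdot 23 = 253$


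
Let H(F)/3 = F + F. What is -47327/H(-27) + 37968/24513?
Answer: 388759189/1323702 ≈ 293.69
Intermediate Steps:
H(F) = 6*F (H(F) = 3*(F + F) = 3*(2*F) = 6*F)
-47327/H(-27) + 37968/24513 = -47327/(6*(-27)) + 37968/24513 = -47327/(-162) + 37968*(1/24513) = -47327*(-1/162) + 12656/8171 = 47327/162 + 12656/8171 = 388759189/1323702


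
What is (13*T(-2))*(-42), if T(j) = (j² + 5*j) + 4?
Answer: 1092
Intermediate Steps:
T(j) = 4 + j² + 5*j
(13*T(-2))*(-42) = (13*(4 + (-2)² + 5*(-2)))*(-42) = (13*(4 + 4 - 10))*(-42) = (13*(-2))*(-42) = -26*(-42) = 1092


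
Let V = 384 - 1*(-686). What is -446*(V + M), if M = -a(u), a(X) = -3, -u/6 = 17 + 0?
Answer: -478558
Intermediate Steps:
u = -102 (u = -6*(17 + 0) = -6*17 = -102)
V = 1070 (V = 384 + 686 = 1070)
M = 3 (M = -1*(-3) = 3)
-446*(V + M) = -446*(1070 + 3) = -446*1073 = -478558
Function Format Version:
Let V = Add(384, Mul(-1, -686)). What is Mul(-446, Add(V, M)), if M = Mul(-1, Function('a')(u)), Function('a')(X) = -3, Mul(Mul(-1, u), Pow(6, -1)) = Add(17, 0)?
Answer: -478558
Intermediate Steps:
u = -102 (u = Mul(-6, Add(17, 0)) = Mul(-6, 17) = -102)
V = 1070 (V = Add(384, 686) = 1070)
M = 3 (M = Mul(-1, -3) = 3)
Mul(-446, Add(V, M)) = Mul(-446, Add(1070, 3)) = Mul(-446, 1073) = -478558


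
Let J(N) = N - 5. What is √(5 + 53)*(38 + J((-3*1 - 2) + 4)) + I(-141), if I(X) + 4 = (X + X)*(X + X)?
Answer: 79520 + 32*√58 ≈ 79764.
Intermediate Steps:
I(X) = -4 + 4*X² (I(X) = -4 + (X + X)*(X + X) = -4 + (2*X)*(2*X) = -4 + 4*X²)
J(N) = -5 + N
√(5 + 53)*(38 + J((-3*1 - 2) + 4)) + I(-141) = √(5 + 53)*(38 + (-5 + ((-3*1 - 2) + 4))) + (-4 + 4*(-141)²) = √58*(38 + (-5 + ((-3 - 2) + 4))) + (-4 + 4*19881) = √58*(38 + (-5 + (-5 + 4))) + (-4 + 79524) = √58*(38 + (-5 - 1)) + 79520 = √58*(38 - 6) + 79520 = √58*32 + 79520 = 32*√58 + 79520 = 79520 + 32*√58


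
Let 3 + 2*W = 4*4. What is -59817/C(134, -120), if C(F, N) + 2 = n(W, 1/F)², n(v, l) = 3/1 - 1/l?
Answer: -59817/17159 ≈ -3.4860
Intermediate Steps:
W = 13/2 (W = -3/2 + (4*4)/2 = -3/2 + (½)*16 = -3/2 + 8 = 13/2 ≈ 6.5000)
n(v, l) = 3 - 1/l (n(v, l) = 3*1 - 1/l = 3 - 1/l)
C(F, N) = -2 + (3 - F)² (C(F, N) = -2 + (3 - 1/(1/F))² = -2 + (3 - F)²)
-59817/C(134, -120) = -59817/(-2 + (3 - 1*134)²) = -59817/(-2 + (3 - 134)²) = -59817/(-2 + (-131)²) = -59817/(-2 + 17161) = -59817/17159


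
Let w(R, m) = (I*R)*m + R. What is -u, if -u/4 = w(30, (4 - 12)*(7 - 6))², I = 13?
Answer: 38192400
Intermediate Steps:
w(R, m) = R + 13*R*m (w(R, m) = (13*R)*m + R = 13*R*m + R = R + 13*R*m)
u = -38192400 (u = -4*900*(1 + 13*((4 - 12)*(7 - 6)))² = -4*900*(1 + 13*(-8*1))² = -4*900*(1 + 13*(-8))² = -4*900*(1 - 104)² = -4*(30*(-103))² = -4*(-3090)² = -4*9548100 = -38192400)
-u = -1*(-38192400) = 38192400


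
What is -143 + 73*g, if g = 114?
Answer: 8179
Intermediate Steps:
-143 + 73*g = -143 + 73*114 = -143 + 8322 = 8179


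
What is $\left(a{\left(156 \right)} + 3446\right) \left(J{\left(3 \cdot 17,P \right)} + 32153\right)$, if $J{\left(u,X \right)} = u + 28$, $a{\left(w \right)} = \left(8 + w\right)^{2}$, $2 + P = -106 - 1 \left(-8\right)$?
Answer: $977983344$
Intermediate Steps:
$P = -100$ ($P = -2 - \left(106 + 1 \left(-8\right)\right) = -2 - 98 = -100$)
$J{\left(u,X \right)} = 28 + u$
$\left(a{\left(156 \right)} + 3446\right) \left(J{\left(3 \cdot 17,P \right)} + 32153\right) = \left(\left(8 + 156\right)^{2} + 3446\right) \left(\left(28 + 3 \cdot 17\right) + 32153\right) = \left(164^{2} + 3446\right) \left(\left(28 + 51\right) + 32153\right) = \left(26896 + 3446\right) \left(79 + 32153\right) = 30342 \cdot 32232 = 977983344$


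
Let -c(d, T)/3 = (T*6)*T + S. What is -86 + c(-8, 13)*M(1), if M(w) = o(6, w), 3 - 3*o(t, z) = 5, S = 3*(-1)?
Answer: 1936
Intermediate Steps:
S = -3
c(d, T) = 9 - 18*T² (c(d, T) = -3*((T*6)*T - 3) = -3*((6*T)*T - 3) = -3*(6*T² - 3) = -3*(-3 + 6*T²) = 9 - 18*T²)
o(t, z) = -⅔ (o(t, z) = 1 - ⅓*5 = 1 - 5/3 = -⅔)
M(w) = -⅔
-86 + c(-8, 13)*M(1) = -86 + (9 - 18*13²)*(-⅔) = -86 + (9 - 18*169)*(-⅔) = -86 + (9 - 3042)*(-⅔) = -86 - 3033*(-⅔) = -86 + 2022 = 1936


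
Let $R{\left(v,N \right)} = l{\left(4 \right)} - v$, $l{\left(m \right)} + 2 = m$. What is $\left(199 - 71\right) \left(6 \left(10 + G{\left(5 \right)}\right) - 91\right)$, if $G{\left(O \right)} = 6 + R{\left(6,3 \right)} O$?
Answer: $-14720$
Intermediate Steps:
$l{\left(m \right)} = -2 + m$
$R{\left(v,N \right)} = 2 - v$ ($R{\left(v,N \right)} = \left(-2 + 4\right) - v = 2 - v$)
$G{\left(O \right)} = 6 - 4 O$ ($G{\left(O \right)} = 6 + \left(2 - 6\right) O = 6 - 4 O$)
$\left(199 - 71\right) \left(6 \left(10 + G{\left(5 \right)}\right) - 91\right) = \left(199 - 71\right) \left(6 \left(10 + \left(6 - 20\right)\right) - 91\right) = 128 \left(6 \left(10 - 14\right) - 91\right) = 128 \left(6 \left(-4\right) - 91\right) = 128 \left(-24 - 91\right) = 128 \left(-115\right) = -14720$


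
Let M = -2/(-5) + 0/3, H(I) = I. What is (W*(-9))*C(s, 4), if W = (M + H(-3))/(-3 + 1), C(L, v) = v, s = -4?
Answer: -234/5 ≈ -46.800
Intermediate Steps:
M = ⅖ (M = -2*(-⅕) + 0*(⅓) = ⅖ + 0 = ⅖ ≈ 0.40000)
W = 13/10 (W = (⅖ - 3)/(-3 + 1) = -13/5/(-2) = -13/5*(-½) = 13/10 ≈ 1.3000)
(W*(-9))*C(s, 4) = ((13/10)*(-9))*4 = -117/10*4 = -234/5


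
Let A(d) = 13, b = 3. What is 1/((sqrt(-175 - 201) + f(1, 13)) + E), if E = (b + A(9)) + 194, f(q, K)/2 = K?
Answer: 59/14018 - I*sqrt(94)/28036 ≈ 0.0042089 - 0.00034582*I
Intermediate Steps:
f(q, K) = 2*K
E = 210 (E = (3 + 13) + 194 = 16 + 194 = 210)
1/((sqrt(-175 - 201) + f(1, 13)) + E) = 1/((sqrt(-175 - 201) + 2*13) + 210) = 1/((sqrt(-376) + 26) + 210) = 1/((2*I*sqrt(94) + 26) + 210) = 1/((26 + 2*I*sqrt(94)) + 210) = 1/(236 + 2*I*sqrt(94))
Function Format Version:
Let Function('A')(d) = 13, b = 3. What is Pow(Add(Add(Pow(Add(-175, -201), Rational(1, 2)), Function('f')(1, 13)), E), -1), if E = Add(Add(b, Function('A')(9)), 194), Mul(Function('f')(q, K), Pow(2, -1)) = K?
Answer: Add(Rational(59, 14018), Mul(Rational(-1, 28036), I, Pow(94, Rational(1, 2)))) ≈ Add(0.0042089, Mul(-0.00034582, I))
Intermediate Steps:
Function('f')(q, K) = Mul(2, K)
E = 210 (E = Add(Add(3, 13), 194) = Add(16, 194) = 210)
Pow(Add(Add(Pow(Add(-175, -201), Rational(1, 2)), Function('f')(1, 13)), E), -1) = Pow(Add(Add(Pow(Add(-175, -201), Rational(1, 2)), Mul(2, 13)), 210), -1) = Pow(Add(Add(Pow(-376, Rational(1, 2)), 26), 210), -1) = Pow(Add(Add(Mul(2, I, Pow(94, Rational(1, 2))), 26), 210), -1) = Pow(Add(Add(26, Mul(2, I, Pow(94, Rational(1, 2)))), 210), -1) = Pow(Add(236, Mul(2, I, Pow(94, Rational(1, 2)))), -1)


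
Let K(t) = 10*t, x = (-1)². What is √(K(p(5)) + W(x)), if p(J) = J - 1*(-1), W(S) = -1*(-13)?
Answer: √73 ≈ 8.5440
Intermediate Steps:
x = 1
W(S) = 13
p(J) = 1 + J (p(J) = J + 1 = 1 + J)
√(K(p(5)) + W(x)) = √(10*(1 + 5) + 13) = √(10*6 + 13) = √(60 + 13) = √73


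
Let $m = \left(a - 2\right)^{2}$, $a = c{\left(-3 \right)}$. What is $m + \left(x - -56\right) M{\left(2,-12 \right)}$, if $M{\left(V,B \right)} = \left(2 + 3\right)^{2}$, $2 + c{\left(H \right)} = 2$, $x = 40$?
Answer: $2404$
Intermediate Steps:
$c{\left(H \right)} = 0$ ($c{\left(H \right)} = -2 + 2 = 0$)
$a = 0$
$M{\left(V,B \right)} = 25$ ($M{\left(V,B \right)} = 5^{2} = 25$)
$m = 4$ ($m = \left(0 - 2\right)^{2} = \left(-2\right)^{2} = 4$)
$m + \left(x - -56\right) M{\left(2,-12 \right)} = 4 + \left(40 - -56\right) 25 = 4 + \left(40 + 56\right) 25 = 4 + 96 \cdot 25 = 4 + 2400 = 2404$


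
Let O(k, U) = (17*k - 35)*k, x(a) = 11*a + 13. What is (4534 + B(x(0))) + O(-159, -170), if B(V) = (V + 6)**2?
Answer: 440237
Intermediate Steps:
x(a) = 13 + 11*a
O(k, U) = k*(-35 + 17*k) (O(k, U) = (-35 + 17*k)*k = k*(-35 + 17*k))
B(V) = (6 + V)**2
(4534 + B(x(0))) + O(-159, -170) = (4534 + (6 + (13 + 11*0))**2) - 159*(-35 + 17*(-159)) = (4534 + (6 + (13 + 0))**2) - 159*(-35 - 2703) = (4534 + (6 + 13)**2) - 159*(-2738) = (4534 + 19**2) + 435342 = (4534 + 361) + 435342 = 4895 + 435342 = 440237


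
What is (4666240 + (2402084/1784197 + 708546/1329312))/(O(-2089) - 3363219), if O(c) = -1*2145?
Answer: -1844530015592924855/1330302858687162816 ≈ -1.3865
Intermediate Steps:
O(c) = -2145
(4666240 + (2402084/1784197 + 708546/1329312))/(O(-2089) - 3363219) = (4666240 + (2402084/1784197 + 708546/1329312))/(-2145 - 3363219) = (4666240 + (2402084*(1/1784197) + 708546*(1/1329312)))/(-3365364) = (4666240 + (2402084/1784197 + 118091/221552))*(-1/3365364) = (4666240 + 742884122295/395292413744)*(-1/3365364) = (1844530015592924855/395292413744)*(-1/3365364) = -1844530015592924855/1330302858687162816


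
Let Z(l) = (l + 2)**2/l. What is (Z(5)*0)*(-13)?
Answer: 0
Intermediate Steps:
Z(l) = (2 + l)**2/l
(Z(5)*0)*(-13) = (((2 + 5)**2/5)*0)*(-13) = (((1/5)*7**2)*0)*(-13) = (((1/5)*49)*0)*(-13) = ((49/5)*0)*(-13) = 0*(-13) = 0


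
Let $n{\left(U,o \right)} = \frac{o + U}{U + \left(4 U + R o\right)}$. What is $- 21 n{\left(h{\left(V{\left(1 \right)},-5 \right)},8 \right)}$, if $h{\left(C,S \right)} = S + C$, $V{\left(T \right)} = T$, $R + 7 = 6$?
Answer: $3$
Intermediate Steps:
$R = -1$ ($R = -7 + 6 = -1$)
$h{\left(C,S \right)} = C + S$
$n{\left(U,o \right)} = \frac{U + o}{- o + 5 U}$ ($n{\left(U,o \right)} = \frac{o + U}{U + \left(4 U - o\right)} = \frac{U + o}{U + \left(- o + 4 U\right)} = \frac{U + o}{- o + 5 U}$)
$- 21 n{\left(h{\left(V{\left(1 \right)},-5 \right)},8 \right)} = - 21 \frac{\left(1 - 5\right) + 8}{\left(-1\right) 8 + 5 \left(1 - 5\right)} = - 21 \frac{-4 + 8}{-8 + 5 \left(-4\right)} = - 21 \frac{1}{-8 - 20} \cdot 4 = - 21 \frac{1}{-28} \cdot 4 = - 21 \left(\left(- \frac{1}{28}\right) 4\right) = \left(-21\right) \left(- \frac{1}{7}\right) = 3$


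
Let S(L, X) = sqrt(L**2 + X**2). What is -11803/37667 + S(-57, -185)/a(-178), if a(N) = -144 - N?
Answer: -11803/37667 + sqrt(37474)/34 ≈ 5.3802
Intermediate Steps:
-11803/37667 + S(-57, -185)/a(-178) = -11803/37667 + sqrt((-57)**2 + (-185)**2)/(-144 - 1*(-178)) = -11803*1/37667 + sqrt(3249 + 34225)/(-144 + 178) = -11803/37667 + sqrt(37474)/34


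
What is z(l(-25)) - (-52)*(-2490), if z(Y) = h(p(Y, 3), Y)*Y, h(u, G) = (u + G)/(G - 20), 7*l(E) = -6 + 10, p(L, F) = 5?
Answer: -30816279/238 ≈ -1.2948e+5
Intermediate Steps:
l(E) = 4/7 (l(E) = (-6 + 10)/7 = (⅐)*4 = 4/7)
h(u, G) = (G + u)/(-20 + G)
z(Y) = Y*(5 + Y)/(-20 + Y) (z(Y) = ((Y + 5)/(-20 + Y))*Y = ((5 + Y)/(-20 + Y))*Y = Y*(5 + Y)/(-20 + Y))
z(l(-25)) - (-52)*(-2490) = 4*(5 + 4/7)/(7*(-20 + 4/7)) - (-52)*(-2490) = (4/7)*(39/7)/(-136/7) - 1*129480 = (4/7)*(-7/136)*(39/7) - 129480 = -39/238 - 129480 = -30816279/238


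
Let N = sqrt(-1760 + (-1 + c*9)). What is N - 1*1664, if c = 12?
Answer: -1664 + I*sqrt(1653) ≈ -1664.0 + 40.657*I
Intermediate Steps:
N = I*sqrt(1653) (N = sqrt(-1760 + (-1 + 12*9)) = sqrt(-1760 + (-1 + 108)) = sqrt(-1760 + 107) = sqrt(-1653) = I*sqrt(1653) ≈ 40.657*I)
N - 1*1664 = I*sqrt(1653) - 1*1664 = I*sqrt(1653) - 1664 = -1664 + I*sqrt(1653)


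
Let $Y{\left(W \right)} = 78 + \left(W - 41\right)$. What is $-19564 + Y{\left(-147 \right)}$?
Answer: $-19674$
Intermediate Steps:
$Y{\left(W \right)} = 37 + W$ ($Y{\left(W \right)} = 78 + \left(W - 41\right) = 78 + \left(-41 + W\right) = 37 + W$)
$-19564 + Y{\left(-147 \right)} = -19564 + \left(37 - 147\right) = -19564 - 110 = -19674$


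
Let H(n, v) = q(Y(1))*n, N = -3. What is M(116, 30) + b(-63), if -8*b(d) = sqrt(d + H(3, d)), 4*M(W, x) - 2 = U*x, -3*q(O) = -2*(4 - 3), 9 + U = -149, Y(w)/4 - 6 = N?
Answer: -2369/2 - I*sqrt(61)/8 ≈ -1184.5 - 0.97628*I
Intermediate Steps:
Y(w) = 12 (Y(w) = 24 + 4*(-3) = 24 - 12 = 12)
U = -158 (U = -9 - 149 = -158)
q(O) = 2/3 (q(O) = -(-2)*(4 - 3)/3 = -(-2)/3 = -1/3*(-2) = 2/3)
M(W, x) = 1/2 - 79*x/2 (M(W, x) = 1/2 + (-158*x)/4 = 1/2 - 79*x/2)
H(n, v) = 2*n/3
b(d) = -sqrt(2 + d)/8 (b(d) = -sqrt(d + (2/3)*3)/8 = -sqrt(d + 2)/8 = -sqrt(2 + d)/8)
M(116, 30) + b(-63) = (1/2 - 79/2*30) - sqrt(2 - 63)/8 = (1/2 - 1185) - I*sqrt(61)/8 = -2369/2 - I*sqrt(61)/8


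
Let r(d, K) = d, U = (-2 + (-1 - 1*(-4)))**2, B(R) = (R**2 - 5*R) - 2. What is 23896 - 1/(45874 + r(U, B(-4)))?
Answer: 1096228999/45875 ≈ 23896.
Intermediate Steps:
B(R) = -2 + R**2 - 5*R
U = 1 (U = (-2 + (-1 + 4))**2 = (-2 + 3)**2 = 1**2 = 1)
23896 - 1/(45874 + r(U, B(-4))) = 23896 - 1/(45874 + 1) = 23896 - 1/45875 = 1096228999/45875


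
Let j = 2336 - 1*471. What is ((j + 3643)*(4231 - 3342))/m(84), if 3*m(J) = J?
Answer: 174879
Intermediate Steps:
m(J) = J/3
j = 1865 (j = 2336 - 471 = 1865)
((j + 3643)*(4231 - 3342))/m(84) = ((1865 + 3643)*(4231 - 3342))/(((1/3)*84)) = (5508*889)/28 = 4896612*(1/28) = 174879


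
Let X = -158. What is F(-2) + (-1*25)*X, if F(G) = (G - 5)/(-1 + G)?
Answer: 11857/3 ≈ 3952.3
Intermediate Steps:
F(G) = (-5 + G)/(-1 + G)
F(-2) + (-1*25)*X = (-5 - 2)/(-1 - 2) - 1*25*(-158) = -7/(-3) - 25*(-158) = -⅓*(-7) + 3950 = 7/3 + 3950 = 11857/3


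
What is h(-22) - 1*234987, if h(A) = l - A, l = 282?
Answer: -234683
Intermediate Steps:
h(A) = 282 - A
h(-22) - 1*234987 = (282 - 1*(-22)) - 1*234987 = (282 + 22) - 234987 = 304 - 234987 = -234683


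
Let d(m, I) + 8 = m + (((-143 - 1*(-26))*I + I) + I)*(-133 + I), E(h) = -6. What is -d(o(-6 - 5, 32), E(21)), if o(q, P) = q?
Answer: 95929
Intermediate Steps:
d(m, I) = -8 + m - 115*I*(-133 + I) (d(m, I) = -8 + (m + (((-143 - 1*(-26))*I + I) + I)*(-133 + I)) = -8 + (m + (((-143 + 26)*I + I) + I)*(-133 + I)) = -8 + (m + ((-117*I + I) + I)*(-133 + I)) = -8 + (m + (-116*I + I)*(-133 + I)) = -8 + (m + (-115*I)*(-133 + I)) = -8 + (m - 115*I*(-133 + I)) = -8 + m - 115*I*(-133 + I))
-d(o(-6 - 5, 32), E(21)) = -(-8 + (-6 - 5) - 115*(-6)² + 15295*(-6)) = -(-8 - 11 - 115*36 - 91770) = -(-8 - 11 - 4140 - 91770) = -1*(-95929) = 95929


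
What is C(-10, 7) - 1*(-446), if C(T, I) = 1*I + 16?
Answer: 469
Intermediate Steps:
C(T, I) = 16 + I (C(T, I) = I + 16 = 16 + I)
C(-10, 7) - 1*(-446) = (16 + 7) - 1*(-446) = 23 + 446 = 469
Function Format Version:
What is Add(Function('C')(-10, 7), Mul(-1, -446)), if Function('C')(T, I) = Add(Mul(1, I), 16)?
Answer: 469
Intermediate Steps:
Function('C')(T, I) = Add(16, I) (Function('C')(T, I) = Add(I, 16) = Add(16, I))
Add(Function('C')(-10, 7), Mul(-1, -446)) = Add(Add(16, 7), Mul(-1, -446)) = Add(23, 446) = 469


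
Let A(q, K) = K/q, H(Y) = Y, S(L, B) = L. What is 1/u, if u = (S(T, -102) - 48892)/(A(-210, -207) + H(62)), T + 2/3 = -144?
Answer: -13227/10297700 ≈ -0.0012845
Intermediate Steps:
T = -434/3 (T = -2/3 - 144 = -434/3 ≈ -144.67)
u = -10297700/13227 (u = (-434/3 - 48892)/(-207/(-210) + 62) = -147110/(3*(-207*(-1/210) + 62)) = -147110/(3*(69/70 + 62)) = -147110/(3*4409/70) = -147110/3*70/4409 = -10297700/13227 ≈ -778.54)
1/u = 1/(-10297700/13227) = -13227/10297700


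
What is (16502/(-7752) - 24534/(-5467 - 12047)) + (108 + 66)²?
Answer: 114178586813/3771348 ≈ 30275.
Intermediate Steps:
(16502/(-7752) - 24534/(-5467 - 12047)) + (108 + 66)² = (16502*(-1/7752) - 24534/(-17514)) + 174² = (-8251/3876 - 24534*(-1/17514)) + 30276 = (-8251/3876 + 1363/973) + 30276 = -2745235/3771348 + 30276 = 114178586813/3771348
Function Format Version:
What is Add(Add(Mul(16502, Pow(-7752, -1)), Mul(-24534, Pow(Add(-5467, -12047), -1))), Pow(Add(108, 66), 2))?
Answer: Rational(114178586813, 3771348) ≈ 30275.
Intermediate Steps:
Add(Add(Mul(16502, Pow(-7752, -1)), Mul(-24534, Pow(Add(-5467, -12047), -1))), Pow(Add(108, 66), 2)) = Add(Add(Mul(16502, Rational(-1, 7752)), Mul(-24534, Pow(-17514, -1))), Pow(174, 2)) = Add(Add(Rational(-8251, 3876), Mul(-24534, Rational(-1, 17514))), 30276) = Add(Add(Rational(-8251, 3876), Rational(1363, 973)), 30276) = Add(Rational(-2745235, 3771348), 30276) = Rational(114178586813, 3771348)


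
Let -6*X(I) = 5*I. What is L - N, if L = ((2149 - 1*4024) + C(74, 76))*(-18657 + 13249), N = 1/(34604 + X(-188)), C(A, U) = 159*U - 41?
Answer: -5734315345411/104282 ≈ -5.4989e+7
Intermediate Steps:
C(A, U) = -41 + 159*U
X(I) = -5*I/6
N = 3/104282 (N = 1/(34604 - ⅚*(-188)) = 1/(34604 + 470/3) = 1/(104282/3) = 3/104282 ≈ 2.8768e-5)
L = -54988544 (L = ((2149 - 1*4024) + (-41 + 159*76))*(-18657 + 13249) = ((2149 - 4024) + (-41 + 12084))*(-5408) = (-1875 + 12043)*(-5408) = 10168*(-5408) = -54988544)
L - N = -54988544 - 1*3/104282 = -54988544 - 3/104282 = -5734315345411/104282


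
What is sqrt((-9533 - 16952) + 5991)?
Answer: I*sqrt(20494) ≈ 143.16*I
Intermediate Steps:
sqrt((-9533 - 16952) + 5991) = sqrt(-26485 + 5991) = sqrt(-20494) = I*sqrt(20494)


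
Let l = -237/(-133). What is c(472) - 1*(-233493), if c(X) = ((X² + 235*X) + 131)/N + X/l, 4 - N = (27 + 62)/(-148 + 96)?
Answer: 6856055263/23463 ≈ 2.9221e+5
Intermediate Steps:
l = 237/133 (l = -237*(-1/133) = 237/133 ≈ 1.7820)
N = 297/52 (N = 4 - (27 + 62)/(-148 + 96) = 4 - 89/(-52) = 4 - 89*(-1)/52 = 4 - 1*(-89/52) = 4 + 89/52 = 297/52 ≈ 5.7115)
c(X) = 6812/297 + 52*X²/297 + 978547*X/23463 (c(X) = ((X² + 235*X) + 131)/(297/52) + X/(237/133) = (131 + X² + 235*X)*(52/297) + X*(133/237) = (6812/297 + 52*X²/297 + 12220*X/297) + 133*X/237 = 6812/297 + 52*X²/297 + 978547*X/23463)
c(472) - 1*(-233493) = (6812/297 + (52/297)*472² + (978547/23463)*472) - 1*(-233493) = (6812/297 + (52/297)*222784 + 461874184/23463) + 233493 = (6812/297 + 11584768/297 + 461874184/23463) + 233493 = 1377609004/23463 + 233493 = 6856055263/23463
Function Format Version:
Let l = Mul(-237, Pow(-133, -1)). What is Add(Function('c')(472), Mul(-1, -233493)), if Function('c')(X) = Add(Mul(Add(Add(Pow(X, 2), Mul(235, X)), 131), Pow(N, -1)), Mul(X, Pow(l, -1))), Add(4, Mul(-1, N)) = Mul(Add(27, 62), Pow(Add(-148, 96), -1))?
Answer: Rational(6856055263, 23463) ≈ 2.9221e+5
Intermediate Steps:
l = Rational(237, 133) (l = Mul(-237, Rational(-1, 133)) = Rational(237, 133) ≈ 1.7820)
N = Rational(297, 52) (N = Add(4, Mul(-1, Mul(Add(27, 62), Pow(Add(-148, 96), -1)))) = Add(4, Mul(-1, Mul(89, Pow(-52, -1)))) = Add(4, Mul(-1, Mul(89, Rational(-1, 52)))) = Add(4, Mul(-1, Rational(-89, 52))) = Add(4, Rational(89, 52)) = Rational(297, 52) ≈ 5.7115)
Function('c')(X) = Add(Rational(6812, 297), Mul(Rational(52, 297), Pow(X, 2)), Mul(Rational(978547, 23463), X)) (Function('c')(X) = Add(Mul(Add(Add(Pow(X, 2), Mul(235, X)), 131), Pow(Rational(297, 52), -1)), Mul(X, Pow(Rational(237, 133), -1))) = Add(Mul(Add(131, Pow(X, 2), Mul(235, X)), Rational(52, 297)), Mul(X, Rational(133, 237))) = Add(Add(Rational(6812, 297), Mul(Rational(52, 297), Pow(X, 2)), Mul(Rational(12220, 297), X)), Mul(Rational(133, 237), X)) = Add(Rational(6812, 297), Mul(Rational(52, 297), Pow(X, 2)), Mul(Rational(978547, 23463), X)))
Add(Function('c')(472), Mul(-1, -233493)) = Add(Add(Rational(6812, 297), Mul(Rational(52, 297), Pow(472, 2)), Mul(Rational(978547, 23463), 472)), Mul(-1, -233493)) = Add(Add(Rational(6812, 297), Mul(Rational(52, 297), 222784), Rational(461874184, 23463)), 233493) = Add(Add(Rational(6812, 297), Rational(11584768, 297), Rational(461874184, 23463)), 233493) = Add(Rational(1377609004, 23463), 233493) = Rational(6856055263, 23463)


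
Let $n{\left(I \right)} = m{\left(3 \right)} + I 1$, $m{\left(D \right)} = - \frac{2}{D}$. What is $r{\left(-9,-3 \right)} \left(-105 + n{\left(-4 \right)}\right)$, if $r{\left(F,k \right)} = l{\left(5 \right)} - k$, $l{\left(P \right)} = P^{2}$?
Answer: $- \frac{9212}{3} \approx -3070.7$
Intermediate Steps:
$r{\left(F,k \right)} = 25 - k$ ($r{\left(F,k \right)} = 5^{2} - k = 25 - k$)
$n{\left(I \right)} = - \frac{2}{3} + I$ ($n{\left(I \right)} = - \frac{2}{3} + I 1 = \left(-2\right) \frac{1}{3} + I = - \frac{2}{3} + I$)
$r{\left(-9,-3 \right)} \left(-105 + n{\left(-4 \right)}\right) = \left(25 - -3\right) \left(-105 - \frac{14}{3}\right) = \left(25 + 3\right) \left(-105 - \frac{14}{3}\right) = 28 \left(- \frac{329}{3}\right) = - \frac{9212}{3}$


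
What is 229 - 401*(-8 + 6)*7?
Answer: 5843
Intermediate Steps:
229 - 401*(-8 + 6)*7 = 229 - (-802)*7 = 229 - 401*(-14) = 229 + 5614 = 5843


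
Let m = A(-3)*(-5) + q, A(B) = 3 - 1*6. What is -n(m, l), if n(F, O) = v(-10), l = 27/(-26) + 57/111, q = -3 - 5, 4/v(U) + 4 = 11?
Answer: -4/7 ≈ -0.57143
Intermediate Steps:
v(U) = 4/7 (v(U) = 4/(-4 + 11) = 4/7)
q = -8
A(B) = -3 (A(B) = 3 - 6 = -3)
l = -505/962 (l = 27*(-1/26) + 57*(1/111) = -27/26 + 19/37 = -505/962 ≈ -0.52495)
m = 7 (m = -3*(-5) - 8 = 15 - 8 = 7)
n(F, O) = 4/7
-n(m, l) = -1*4/7 = -4/7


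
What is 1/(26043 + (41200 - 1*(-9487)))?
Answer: 1/76730 ≈ 1.3033e-5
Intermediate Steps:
1/(26043 + (41200 - 1*(-9487))) = 1/(26043 + (41200 + 9487)) = 1/(26043 + 50687) = 1/76730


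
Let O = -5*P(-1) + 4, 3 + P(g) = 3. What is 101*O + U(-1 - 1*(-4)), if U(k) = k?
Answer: 407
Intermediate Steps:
P(g) = 0 (P(g) = -3 + 3 = 0)
O = 4 (O = -5*0 + 4 = 0 + 4 = 4)
101*O + U(-1 - 1*(-4)) = 101*4 + (-1 - 1*(-4)) = 404 + (-1 + 4) = 404 + 3 = 407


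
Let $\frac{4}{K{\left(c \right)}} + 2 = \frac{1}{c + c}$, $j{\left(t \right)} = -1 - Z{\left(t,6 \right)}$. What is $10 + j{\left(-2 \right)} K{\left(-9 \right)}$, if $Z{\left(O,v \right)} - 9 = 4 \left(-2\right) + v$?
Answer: $\frac{946}{37} \approx 25.568$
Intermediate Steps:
$Z{\left(O,v \right)} = 1 + v$ ($Z{\left(O,v \right)} = 9 + \left(4 \left(-2\right) + v\right) = 9 + \left(-8 + v\right) = 1 + v$)
$j{\left(t \right)} = -8$ ($j{\left(t \right)} = -1 - \left(1 + 6\right) = -1 - 7 = -8$)
$K{\left(c \right)} = \frac{4}{-2 + \frac{1}{2 c}}$ ($K{\left(c \right)} = \frac{4}{-2 + \frac{1}{c + c}} = \frac{4}{-2 + \frac{1}{2 c}}$)
$10 + j{\left(-2 \right)} K{\left(-9 \right)} = 10 - 8 \left(\left(-8\right) \left(-9\right) \frac{1}{-1 + 4 \left(-9\right)}\right) = 10 - 8 \left(\left(-8\right) \left(-9\right) \frac{1}{-1 - 36}\right) = 10 - 8 \left(\left(-8\right) \left(-9\right) \frac{1}{-37}\right) = 10 - 8 \left(\left(-8\right) \left(-9\right) \left(- \frac{1}{37}\right)\right) = 10 - - \frac{576}{37} = 10 + \frac{576}{37} = \frac{946}{37}$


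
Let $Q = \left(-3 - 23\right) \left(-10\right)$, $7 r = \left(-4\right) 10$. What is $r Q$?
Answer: $- \frac{10400}{7} \approx -1485.7$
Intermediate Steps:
$r = - \frac{40}{7}$ ($r = \frac{\left(-4\right) 10}{7} = \frac{1}{7} \left(-40\right) = - \frac{40}{7} \approx -5.7143$)
$Q = 260$ ($Q = \left(-26\right) \left(-10\right) = 260$)
$r Q = \left(- \frac{40}{7}\right) 260 = - \frac{10400}{7}$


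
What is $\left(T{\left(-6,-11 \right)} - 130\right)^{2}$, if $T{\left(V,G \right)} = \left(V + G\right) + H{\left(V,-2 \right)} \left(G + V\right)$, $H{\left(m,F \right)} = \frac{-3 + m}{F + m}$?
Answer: $\frac{1766241}{64} \approx 27598.0$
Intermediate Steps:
$H{\left(m,F \right)} = \frac{-3 + m}{F + m}$
$T{\left(V,G \right)} = G + V + \frac{\left(-3 + V\right) \left(G + V\right)}{-2 + V}$ ($T{\left(V,G \right)} = \left(V + G\right) + \frac{-3 + V}{-2 + V} \left(G + V\right) = \left(G + V\right) + \frac{\left(-3 + V\right) \left(G + V\right)}{-2 + V} = G + V + \frac{\left(-3 + V\right) \left(G + V\right)}{-2 + V}$)
$\left(T{\left(-6,-11 \right)} - 130\right)^{2} = \left(\frac{- 11 \left(-3 - 6\right) - 6 \left(-3 - 6\right) + \left(-2 - 6\right) \left(-11 - 6\right)}{-2 - 6} - 130\right)^{2} = \left(\frac{\left(-11\right) \left(-9\right) - -54 - -136}{-8} - 130\right)^{2} = \left(- \frac{99 + 54 + 136}{8} - 130\right)^{2} = \left(\left(- \frac{1}{8}\right) 289 - 130\right)^{2} = \left(- \frac{289}{8} - 130\right)^{2} = \left(- \frac{1329}{8}\right)^{2} = \frac{1766241}{64}$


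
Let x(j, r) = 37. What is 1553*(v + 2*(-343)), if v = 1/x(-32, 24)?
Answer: -39416693/37 ≈ -1.0653e+6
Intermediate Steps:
v = 1/37 ≈ 0.027027
1553*(v + 2*(-343)) = 1553*(1/37 + 2*(-343)) = 1553*(1/37 - 686) = 1553*(-25381/37) = -39416693/37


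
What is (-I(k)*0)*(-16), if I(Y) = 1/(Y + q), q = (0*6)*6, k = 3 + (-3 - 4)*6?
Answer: 0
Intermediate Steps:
k = -39 (k = 3 - 7*6 = 3 - 42 = -39)
q = 0 (q = 0*6 = 0)
I(Y) = 1/Y (I(Y) = 1/(Y + 0) = 1/Y)
(-I(k)*0)*(-16) = (-1/(-39)*0)*(-16) = (-1*(-1/39)*0)*(-16) = ((1/39)*0)*(-16) = 0*(-16) = 0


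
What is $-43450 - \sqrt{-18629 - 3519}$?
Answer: $-43450 - 14 i \sqrt{113} \approx -43450.0 - 148.82 i$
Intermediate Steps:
$-43450 - \sqrt{-18629 - 3519} = -43450 - \sqrt{-22148} = -43450 - 14 i \sqrt{113}$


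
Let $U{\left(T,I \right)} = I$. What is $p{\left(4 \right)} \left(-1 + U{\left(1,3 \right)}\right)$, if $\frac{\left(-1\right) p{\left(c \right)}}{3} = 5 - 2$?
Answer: $-18$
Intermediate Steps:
$p{\left(c \right)} = -9$ ($p{\left(c \right)} = - 3 \left(5 - 2\right) = \left(-3\right) 3 = -9$)
$p{\left(4 \right)} \left(-1 + U{\left(1,3 \right)}\right) = - 9 \left(-1 + 3\right) = \left(-9\right) 2 = -18$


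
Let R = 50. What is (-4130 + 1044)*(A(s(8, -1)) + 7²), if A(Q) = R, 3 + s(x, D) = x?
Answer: -305514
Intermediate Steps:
s(x, D) = -3 + x
A(Q) = 50
(-4130 + 1044)*(A(s(8, -1)) + 7²) = (-4130 + 1044)*(50 + 7²) = -3086*(50 + 49) = -3086*99 = -305514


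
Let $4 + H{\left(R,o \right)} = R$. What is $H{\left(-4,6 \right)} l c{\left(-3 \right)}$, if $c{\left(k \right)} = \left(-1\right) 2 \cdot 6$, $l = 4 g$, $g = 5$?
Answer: $1920$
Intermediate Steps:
$l = 20$ ($l = 4 \cdot 5 = 20$)
$H{\left(R,o \right)} = -4 + R$
$c{\left(k \right)} = -12$ ($c{\left(k \right)} = \left(-2\right) 6 = -12$)
$H{\left(-4,6 \right)} l c{\left(-3 \right)} = \left(-4 - 4\right) 20 \left(-12\right) = \left(-8\right) 20 \left(-12\right) = \left(-160\right) \left(-12\right) = 1920$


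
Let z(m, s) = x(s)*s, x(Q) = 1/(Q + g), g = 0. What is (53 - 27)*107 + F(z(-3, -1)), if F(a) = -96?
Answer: 2686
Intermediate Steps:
x(Q) = 1/Q (x(Q) = 1/(Q + 0) = 1/Q)
z(m, s) = 1 (z(m, s) = s/s = 1)
(53 - 27)*107 + F(z(-3, -1)) = (53 - 27)*107 - 96 = 26*107 - 96 = 2782 - 96 = 2686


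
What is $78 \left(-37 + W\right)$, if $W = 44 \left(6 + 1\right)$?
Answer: $21138$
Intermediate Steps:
$W = 308$ ($W = 44 \cdot 7 = 308$)
$78 \left(-37 + W\right) = 78 \left(-37 + 308\right) = 78 \cdot 271 = 21138$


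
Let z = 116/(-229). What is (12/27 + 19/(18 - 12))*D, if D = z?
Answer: -3770/2061 ≈ -1.8292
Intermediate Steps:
z = -116/229 (z = 116*(-1/229) = -116/229 ≈ -0.50655)
D = -116/229 ≈ -0.50655
(12/27 + 19/(18 - 12))*D = (12/27 + 19/(18 - 12))*(-116/229) = (12*(1/27) + 19/6)*(-116/229) = (4/9 + 19*(1/6))*(-116/229) = (4/9 + 19/6)*(-116/229) = (65/18)*(-116/229) = -3770/2061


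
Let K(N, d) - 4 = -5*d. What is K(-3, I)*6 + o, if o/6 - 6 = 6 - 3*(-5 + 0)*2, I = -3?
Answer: 366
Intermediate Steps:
K(N, d) = 4 - 5*d
o = 252 (o = 36 + 6*(6 - 3*(-5 + 0)*2) = 36 + 6*(6 - 3*(-5)*2) = 36 + 6*(6 + 15*2) = 36 + 6*(6 + 30) = 36 + 6*36 = 36 + 216 = 252)
K(-3, I)*6 + o = (4 - 5*(-3))*6 + 252 = (4 + 15)*6 + 252 = 19*6 + 252 = 114 + 252 = 366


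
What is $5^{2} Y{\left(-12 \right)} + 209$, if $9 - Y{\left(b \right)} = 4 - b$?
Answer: $34$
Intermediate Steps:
$Y{\left(b \right)} = 5 + b$ ($Y{\left(b \right)} = 9 - \left(4 - b\right) = 9 + \left(-4 + b\right) = 5 + b$)
$5^{2} Y{\left(-12 \right)} + 209 = 5^{2} \left(5 - 12\right) + 209 = 25 \left(-7\right) + 209 = -175 + 209 = 34$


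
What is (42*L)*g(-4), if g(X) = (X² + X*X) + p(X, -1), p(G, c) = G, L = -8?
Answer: -9408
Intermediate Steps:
g(X) = X + 2*X² (g(X) = (X² + X*X) + X = (X² + X²) + X = 2*X² + X = X + 2*X²)
(42*L)*g(-4) = (42*(-8))*(-4*(1 + 2*(-4))) = -(-1344)*(1 - 8) = -(-1344)*(-7) = -336*28 = -9408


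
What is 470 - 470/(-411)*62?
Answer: 222310/411 ≈ 540.90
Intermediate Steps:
470 - 470/(-411)*62 = 470 - 470*(-1/411)*62 = 470 + (470/411)*62 = 470 + 29140/411 = 222310/411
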